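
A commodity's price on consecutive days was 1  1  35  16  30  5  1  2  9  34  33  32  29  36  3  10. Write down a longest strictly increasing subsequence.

Patience tails give the LIS length; then backtrack through the dp parents:
1 → extends → [1]
1 → already a tail → [1]
35 → extends → [1, 35]
16 → replaces 35 → [1, 16]
30 → extends → [1, 16, 30]
5 → replaces 16 → [1, 5, 30]
1 → already a tail → [1, 5, 30]
2 → replaces 5 → [1, 2, 30]
9 → replaces 30 → [1, 2, 9]
34 → extends → [1, 2, 9, 34]
33 → replaces 34 → [1, 2, 9, 33]
32 → replaces 33 → [1, 2, 9, 32]
29 → replaces 32 → [1, 2, 9, 29]
36 → extends → [1, 2, 9, 29, 36]
3 → replaces 9 → [1, 2, 3, 29, 36]
10 → replaces 29 → [1, 2, 3, 10, 36]
Length 5; one witness is 1, 16, 30, 34, 36.

1, 16, 30, 34, 36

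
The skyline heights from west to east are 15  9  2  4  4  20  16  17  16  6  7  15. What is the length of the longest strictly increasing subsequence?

5

Let dp[i] be the length of the longest such subsequence ending at index i:
i:      1  2  3  4  5  6  7  8  9 10 11 12
a[i]:  15  9  2  4  4 20 16 17 16  6  7 15
dp:     1  1  1  2  2  3  3  4  3  3  4  5
Maximum dp value is 5.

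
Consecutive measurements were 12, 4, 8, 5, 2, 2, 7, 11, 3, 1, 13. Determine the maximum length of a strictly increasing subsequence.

5

Let dp[i] be the length of the longest such subsequence ending at index i:
i:      1  2  3  4  5  6  7  8  9 10 11
a[i]:  12  4  8  5  2  2  7 11  3  1 13
dp:     1  1  2  2  1  1  3  4  2  1  5
Maximum dp value is 5.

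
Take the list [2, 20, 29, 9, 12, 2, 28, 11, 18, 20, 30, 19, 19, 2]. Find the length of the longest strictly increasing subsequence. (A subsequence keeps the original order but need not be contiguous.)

Track the smallest tail for each achievable length (strict):
2 → extends → [2]
20 → extends → [2, 20]
29 → extends → [2, 20, 29]
9 → replaces 20 → [2, 9, 29]
12 → replaces 29 → [2, 9, 12]
2 → already a tail → [2, 9, 12]
28 → extends → [2, 9, 12, 28]
11 → replaces 12 → [2, 9, 11, 28]
18 → replaces 28 → [2, 9, 11, 18]
20 → extends → [2, 9, 11, 18, 20]
30 → extends → [2, 9, 11, 18, 20, 30]
19 → replaces 20 → [2, 9, 11, 18, 19, 30]
19 → already a tail → [2, 9, 11, 18, 19, 30]
2 → already a tail → [2, 9, 11, 18, 19, 30]
Six tails, so the longest strictly increasing subsequence has length 6 (e.g. 2, 9, 12, 18, 20, 30).

6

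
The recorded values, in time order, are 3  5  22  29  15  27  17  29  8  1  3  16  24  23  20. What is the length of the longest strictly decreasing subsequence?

5

Let dp[i] be the longest strictly decreasing subsequence ending at i:
i:      1  2  3  4  5  6  7  8  9 10 11 12 13 14 15
a[i]:   3  5 22 29 15 27 17 29  8  1  3 16 24 23 20
dp:     1  1  1  1  2  2  3  1  4  5  5  4  3  4  5
Maximum is 5.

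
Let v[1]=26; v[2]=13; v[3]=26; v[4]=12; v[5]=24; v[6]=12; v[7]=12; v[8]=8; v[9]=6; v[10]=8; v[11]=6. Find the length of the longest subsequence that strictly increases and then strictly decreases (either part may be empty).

inc[i] = longest strictly increasing subsequence ending at i; dec[i] = longest strictly decreasing subsequence starting at i:
i:      1  2  3  4  5  6  7  8  9 10 11
v[i]:  26 13 26 12 24 12 12  8  6  8  6
inc:    1  1  2  1  2  1  1  1  1  2  1
dec:    5  4  5  3  4  3  3  2  1  2  1
Best peak at i=3 (value 26): inc=2, dec=5, length 2+5−1 = 6.

6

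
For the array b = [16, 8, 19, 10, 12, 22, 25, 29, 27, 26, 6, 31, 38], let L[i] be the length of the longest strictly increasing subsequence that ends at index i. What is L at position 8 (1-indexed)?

6

dp[i] = 1 + max{dp[j] : j<i, b[j]<b[i]} (or 1 if no such j):
i:      1  2  3  4  5  6  7  8  9 10 11 12 13
b[i]:  16  8 19 10 12 22 25 29 27 26  6 31 38
dp:     1  1  2  2  3  4  5  6  6  6  1  7  8
At index 8 the value is 6.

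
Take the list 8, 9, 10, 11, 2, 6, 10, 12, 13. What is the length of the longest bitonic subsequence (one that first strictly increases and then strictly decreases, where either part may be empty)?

6

inc[i] = longest strictly increasing subsequence ending at i; dec[i] = longest strictly decreasing subsequence starting at i:
i:      1  2  3  4  5  6  7  8  9
a[i]:   8  9 10 11  2  6 10 12 13
inc:    1  2  3  4  1  2  3  5  6
dec:    2  2  2  2  1  1  1  1  1
Best peak at i=9 (value 13): inc=6, dec=1, length 6+1−1 = 6.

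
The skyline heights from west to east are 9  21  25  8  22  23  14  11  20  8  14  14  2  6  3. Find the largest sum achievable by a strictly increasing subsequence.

75

Let S[i] be the best sum of a strictly increasing subsequence ending at i:
i:      1  2  3  4  5  6  7  8  9 10 11 12 13 14 15
a[i]:   9 21 25  8 22 23 14 11 20  8 14 14  2  6  3
S:      9 30 55  8 52 75 23 20 43  8 34 34  2  8  5
Maximum is 75 (e.g. 9 + 21 + 22 + 23).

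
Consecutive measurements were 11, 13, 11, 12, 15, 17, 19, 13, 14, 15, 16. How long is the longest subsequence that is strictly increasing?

6

Track the smallest tail for each achievable length (strict):
11 → extends → [11]
13 → extends → [11, 13]
11 → already a tail → [11, 13]
12 → replaces 13 → [11, 12]
15 → extends → [11, 12, 15]
17 → extends → [11, 12, 15, 17]
19 → extends → [11, 12, 15, 17, 19]
13 → replaces 15 → [11, 12, 13, 17, 19]
14 → replaces 17 → [11, 12, 13, 14, 19]
15 → replaces 19 → [11, 12, 13, 14, 15]
16 → extends → [11, 12, 13, 14, 15, 16]
Six tails, so the longest strictly increasing subsequence has length 6 (e.g. 11, 12, 13, 14, 15, 16).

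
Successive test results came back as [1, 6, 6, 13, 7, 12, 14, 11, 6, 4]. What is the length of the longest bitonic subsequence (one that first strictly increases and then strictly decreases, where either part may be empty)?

inc[i] = longest strictly increasing subsequence ending at i; dec[i] = longest strictly decreasing subsequence starting at i:
i:      1  2  3  4  5  6  7  8  9 10
a[i]:   1  6  6 13  7 12 14 11  6  4
inc:    1  2  2  3  3  4  5  4  2  2
dec:    1  2  2  5  3  4  4  3  2  1
Best peak at i=7 (value 14): inc=5, dec=4, length 5+4−1 = 8.

8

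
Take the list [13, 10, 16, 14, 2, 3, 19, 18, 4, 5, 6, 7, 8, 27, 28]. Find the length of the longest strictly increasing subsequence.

Track the smallest tail for each achievable length (strict):
13 → extends → [13]
10 → replaces 13 → [10]
16 → extends → [10, 16]
14 → replaces 16 → [10, 14]
2 → replaces 10 → [2, 14]
3 → replaces 14 → [2, 3]
19 → extends → [2, 3, 19]
18 → replaces 19 → [2, 3, 18]
4 → replaces 18 → [2, 3, 4]
5 → extends → [2, 3, 4, 5]
6 → extends → [2, 3, 4, 5, 6]
7 → extends → [2, 3, 4, 5, 6, 7]
8 → extends → [2, 3, 4, 5, 6, 7, 8]
27 → extends → [2, 3, 4, 5, 6, 7, 8, 27]
28 → extends → [2, 3, 4, 5, 6, 7, 8, 27, 28]
Nine tails, so the longest strictly increasing subsequence has length 9 (e.g. 2, 3, 4, 5, 6, 7, 8, 27, 28).

9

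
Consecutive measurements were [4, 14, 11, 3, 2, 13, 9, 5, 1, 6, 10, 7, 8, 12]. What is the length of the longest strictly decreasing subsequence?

Negate each value so 'decreasing' becomes 'increasing', then run patience tails on the negated sequence:
-4 → extends → [-4]
-14 → replaces -4 → [-14]
-11 → extends → [-14, -11]
-3 → extends → [-14, -11, -3]
-2 → extends → [-14, -11, -3, -2]
-13 → replaces -11 → [-14, -13, -3, -2]
-9 → replaces -3 → [-14, -13, -9, -2]
-5 → replaces -2 → [-14, -13, -9, -5]
-1 → extends → [-14, -13, -9, -5, -1]
-6 → replaces -5 → [-14, -13, -9, -6, -1]
-10 → replaces -9 → [-14, -13, -10, -6, -1]
-7 → replaces -6 → [-14, -13, -10, -7, -1]
-8 → replaces -7 → [-14, -13, -10, -8, -1]
-12 → replaces -10 → [-14, -13, -12, -8, -1]
Five tails, so the longest strictly decreasing subsequence of the original has length 5.

5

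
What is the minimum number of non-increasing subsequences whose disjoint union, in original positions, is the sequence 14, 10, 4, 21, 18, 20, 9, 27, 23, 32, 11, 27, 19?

5

The minimum number of non-increasing subsequences covering a sequence equals the length of its longest strictly increasing subsequence.
LIS length is 5 (e.g. 14, 18, 20, 27, 32), so 5 piles are needed.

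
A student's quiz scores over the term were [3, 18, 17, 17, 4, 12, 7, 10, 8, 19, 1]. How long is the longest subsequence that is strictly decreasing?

Let dp[i] be the longest strictly decreasing subsequence ending at i:
i:      1  2  3  4  5  6  7  8  9 10 11
a[i]:   3 18 17 17  4 12  7 10  8 19  1
dp:     1  1  2  2  3  3  4  4  5  1  6
Maximum is 6.

6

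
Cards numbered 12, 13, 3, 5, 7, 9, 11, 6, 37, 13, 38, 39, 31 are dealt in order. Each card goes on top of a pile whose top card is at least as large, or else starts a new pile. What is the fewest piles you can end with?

8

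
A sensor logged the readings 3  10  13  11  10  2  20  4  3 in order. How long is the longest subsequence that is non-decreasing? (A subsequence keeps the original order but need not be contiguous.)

Let dp[i] be the length of the longest such subsequence ending at index i:
i:      1  2  3  4  5  6  7  8  9
a[i]:   3 10 13 11 10  2 20  4  3
dp:     1  2  3  3  3  1  4  2  2
Maximum dp value is 4.

4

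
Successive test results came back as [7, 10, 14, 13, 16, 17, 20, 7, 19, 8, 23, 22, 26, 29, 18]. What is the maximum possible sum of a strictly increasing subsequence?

162

Let S[i] be the best sum of a strictly increasing subsequence ending at i:
i:       1   2   3   4   5   6   7   8   9  10  11  12  13  14  15
a[i]:    7  10  14  13  16  17  20   7  19   8  23  22  26  29  18
S:       7  17  31  30  47  64  84   7  83  15 107 106 133 162  82
Maximum is 162 (e.g. 7 + 10 + 14 + 16 + 17 + 20 + 23 + 26 + 29).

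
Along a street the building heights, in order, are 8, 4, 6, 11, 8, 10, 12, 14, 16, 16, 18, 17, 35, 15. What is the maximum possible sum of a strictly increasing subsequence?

123

Let S[i] be the best sum of a strictly increasing subsequence ending at i:
i:       1   2   3   4   5   6   7   8   9  10  11  12  13  14
a[i]:    8   4   6  11   8  10  12  14  16  16  18  17  35  15
S:       8   4  10  21  18  28  40  54  70  70  88  87 123  69
Maximum is 123 (e.g. 4 + 6 + 8 + 10 + 12 + 14 + 16 + 18 + 35).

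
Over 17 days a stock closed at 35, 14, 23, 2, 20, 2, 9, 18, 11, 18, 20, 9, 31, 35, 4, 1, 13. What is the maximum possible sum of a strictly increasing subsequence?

126

Let S[i] be the best sum of a strictly increasing subsequence ending at i:
i:       1   2   3   4   5   6   7   8   9  10  11  12  13  14  15  16  17
a[i]:   35  14  23   2  20   2   9  18  11  18  20   9  31  35   4   1  13
S:      35  14  37   2  34   2  11  32  22  40  60  11  91 126   6   1  35
Maximum is 126 (e.g. 2 + 9 + 11 + 18 + 20 + 31 + 35).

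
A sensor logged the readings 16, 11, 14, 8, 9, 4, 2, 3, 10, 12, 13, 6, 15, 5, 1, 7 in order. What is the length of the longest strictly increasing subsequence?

6

Track the smallest tail for each achievable length (strict):
16 → extends → [16]
11 → replaces 16 → [11]
14 → extends → [11, 14]
8 → replaces 11 → [8, 14]
9 → replaces 14 → [8, 9]
4 → replaces 8 → [4, 9]
2 → replaces 4 → [2, 9]
3 → replaces 9 → [2, 3]
10 → extends → [2, 3, 10]
12 → extends → [2, 3, 10, 12]
13 → extends → [2, 3, 10, 12, 13]
6 → replaces 10 → [2, 3, 6, 12, 13]
15 → extends → [2, 3, 6, 12, 13, 15]
5 → replaces 6 → [2, 3, 5, 12, 13, 15]
1 → replaces 2 → [1, 3, 5, 12, 13, 15]
7 → replaces 12 → [1, 3, 5, 7, 13, 15]
Six tails, so the longest strictly increasing subsequence has length 6 (e.g. 8, 9, 10, 12, 13, 15).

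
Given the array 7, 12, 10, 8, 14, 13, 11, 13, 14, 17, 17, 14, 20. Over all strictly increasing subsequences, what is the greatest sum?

Let S[i] be the best sum of a strictly increasing subsequence ending at i:
i:      1  2  3  4  5  6  7  8  9 10 11 12 13
a[i]:   7 12 10  8 14 13 11 13 14 17 17 14 20
S:      7 19 17 15 33 32 28 41 55 72 72 55 92
Maximum is 92 (e.g. 7 + 10 + 11 + 13 + 14 + 17 + 20).

92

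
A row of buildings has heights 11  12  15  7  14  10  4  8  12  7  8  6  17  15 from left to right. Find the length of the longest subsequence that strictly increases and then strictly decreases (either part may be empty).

8

inc[i] = longest strictly increasing subsequence ending at i; dec[i] = longest strictly decreasing subsequence starting at i:
i:      1  2  3  4  5  6  7  8  9 10 11 12 13 14
a[i]:  11 12 15  7 14 10  4  8 12  7  8  6 17 15
inc:    1  2  3  1  3  2  1  2  3  2  3  2  4  4
dec:    5  5  6  2  5  4  1  3  3  2  2  1  2  1
Best peak at i=3 (value 15): inc=3, dec=6, length 3+6−1 = 8.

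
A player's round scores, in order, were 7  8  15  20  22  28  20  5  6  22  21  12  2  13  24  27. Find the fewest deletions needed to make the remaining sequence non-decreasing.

Fewest deletions = n − (longest non-decreasing subsequence).
i:      1  2  3  4  5  6  7  8  9 10 11 12 13 14 15 16
a[i]:   7  8 15 20 22 28 20  5  6 22 21 12  2 13 24 27
dp:     1  2  3  4  5  6  5  1  2  6  6  3  1  4  7  8
max dp = 8, so deletions = 16 − 8 = 8.

8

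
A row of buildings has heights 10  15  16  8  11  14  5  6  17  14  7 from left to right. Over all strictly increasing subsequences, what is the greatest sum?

58

Let S[i] be the best sum of a strictly increasing subsequence ending at i:
i:      1  2  3  4  5  6  7  8  9 10 11
a[i]:  10 15 16  8 11 14  5  6 17 14  7
S:     10 25 41  8 21 35  5 11 58 35 18
Maximum is 58 (e.g. 10 + 15 + 16 + 17).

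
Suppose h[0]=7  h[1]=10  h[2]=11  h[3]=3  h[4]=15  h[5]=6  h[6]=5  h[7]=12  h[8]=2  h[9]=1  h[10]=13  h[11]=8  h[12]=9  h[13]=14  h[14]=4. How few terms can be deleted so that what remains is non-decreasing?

9

Fewest deletions = n − (longest non-decreasing subsequence).
i:      0  1  2  3  4  5  6  7  8  9 10 11 12 13 14
h[i]:   7 10 11  3 15  6  5 12  2  1 13  8  9 14  4
dp:     1  2  3  1  4  2  2  4  1  1  5  3  4  6  2
max dp = 6, so deletions = 15 − 6 = 9.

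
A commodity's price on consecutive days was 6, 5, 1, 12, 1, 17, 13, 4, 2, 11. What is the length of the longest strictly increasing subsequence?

3

Track the smallest tail for each achievable length (strict):
6 → extends → [6]
5 → replaces 6 → [5]
1 → replaces 5 → [1]
12 → extends → [1, 12]
1 → already a tail → [1, 12]
17 → extends → [1, 12, 17]
13 → replaces 17 → [1, 12, 13]
4 → replaces 12 → [1, 4, 13]
2 → replaces 4 → [1, 2, 13]
11 → replaces 13 → [1, 2, 11]
Three tails, so the longest strictly increasing subsequence has length 3 (e.g. 6, 12, 17).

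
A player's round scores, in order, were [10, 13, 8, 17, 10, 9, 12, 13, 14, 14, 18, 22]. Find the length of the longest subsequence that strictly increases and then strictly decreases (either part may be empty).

7

inc[i] = longest strictly increasing subsequence ending at i; dec[i] = longest strictly decreasing subsequence starting at i:
i:      1  2  3  4  5  6  7  8  9 10 11 12
a[i]:  10 13  8 17 10  9 12 13 14 14 18 22
inc:    1  2  1  3  2  2  3  4  5  5  6  7
dec:    2  3  1  3  2  1  1  1  1  1  1  1
Best peak at i=12 (value 22): inc=7, dec=1, length 7+1−1 = 7.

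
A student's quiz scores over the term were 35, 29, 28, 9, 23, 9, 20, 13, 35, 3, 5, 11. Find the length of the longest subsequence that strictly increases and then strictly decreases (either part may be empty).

inc[i] = longest strictly increasing subsequence ending at i; dec[i] = longest strictly decreasing subsequence starting at i:
i:      1  2  3  4  5  6  7  8  9 10 11 12
a[i]:  35 29 28  9 23  9 20 13 35  3  5 11
inc:    1  1  1  1  2  1  2  2  3  1  2  3
dec:    7  6  5  2  4  2  3  2  2  1  1  1
Best peak at i=1 (value 35): inc=1, dec=7, length 1+7−1 = 7.

7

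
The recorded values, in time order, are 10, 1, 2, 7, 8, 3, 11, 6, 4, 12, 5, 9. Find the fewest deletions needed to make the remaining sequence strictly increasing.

Fewest deletions = n − (longest strictly increasing subsequence).
i:      1  2  3  4  5  6  7  8  9 10 11 12
a[i]:  10  1  2  7  8  3 11  6  4 12  5  9
dp:     1  1  2  3  4  3  5  4  4  6  5  6
max dp = 6, so deletions = 12 − 6 = 6.

6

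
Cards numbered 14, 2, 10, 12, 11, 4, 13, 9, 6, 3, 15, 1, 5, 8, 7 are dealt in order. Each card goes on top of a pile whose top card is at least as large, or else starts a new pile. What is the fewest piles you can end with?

5

The minimum number of non-increasing subsequences covering a sequence equals the length of its longest strictly increasing subsequence.
LIS length is 5 (e.g. 2, 10, 12, 13, 15), so 5 piles are needed.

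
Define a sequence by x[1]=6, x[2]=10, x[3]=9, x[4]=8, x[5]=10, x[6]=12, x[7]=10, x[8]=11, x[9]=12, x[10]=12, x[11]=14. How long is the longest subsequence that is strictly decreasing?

3

Negate each value so 'decreasing' becomes 'increasing', then run patience tails on the negated sequence:
-6 → extends → [-6]
-10 → replaces -6 → [-10]
-9 → extends → [-10, -9]
-8 → extends → [-10, -9, -8]
-10 → already a tail → [-10, -9, -8]
-12 → replaces -10 → [-12, -9, -8]
-10 → replaces -9 → [-12, -10, -8]
-11 → replaces -10 → [-12, -11, -8]
-12 → already a tail → [-12, -11, -8]
-12 → already a tail → [-12, -11, -8]
-14 → replaces -12 → [-14, -11, -8]
Three tails, so the longest strictly decreasing subsequence of the original has length 3.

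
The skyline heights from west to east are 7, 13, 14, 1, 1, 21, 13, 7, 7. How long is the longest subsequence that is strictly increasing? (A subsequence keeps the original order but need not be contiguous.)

4

Track the smallest tail for each achievable length (strict):
7 → extends → [7]
13 → extends → [7, 13]
14 → extends → [7, 13, 14]
1 → replaces 7 → [1, 13, 14]
1 → already a tail → [1, 13, 14]
21 → extends → [1, 13, 14, 21]
13 → already a tail → [1, 13, 14, 21]
7 → replaces 13 → [1, 7, 14, 21]
7 → already a tail → [1, 7, 14, 21]
Four tails, so the longest strictly increasing subsequence has length 4 (e.g. 7, 13, 14, 21).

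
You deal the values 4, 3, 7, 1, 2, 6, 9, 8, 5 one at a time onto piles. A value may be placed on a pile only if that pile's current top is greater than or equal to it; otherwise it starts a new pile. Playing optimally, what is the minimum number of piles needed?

4

The minimum number of non-increasing subsequences covering a sequence equals the length of its longest strictly increasing subsequence.
LIS length is 4 (e.g. 1, 2, 6, 9), so 4 piles are needed.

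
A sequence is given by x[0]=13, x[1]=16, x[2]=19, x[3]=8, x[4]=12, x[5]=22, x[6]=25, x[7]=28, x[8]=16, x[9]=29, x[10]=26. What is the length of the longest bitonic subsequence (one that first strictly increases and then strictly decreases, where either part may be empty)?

8

inc[i] = longest strictly increasing subsequence ending at i; dec[i] = longest strictly decreasing subsequence starting at i:
i:      0  1  2  3  4  5  6  7  8  9 10
x[i]:  13 16 19  8 12 22 25 28 16 29 26
inc:    1  2  3  1  2  4  5  6  3  7  6
dec:    2  2  2  1  1  2  2  2  1  2  1
Best peak at i=9 (value 29): inc=7, dec=2, length 7+2−1 = 8.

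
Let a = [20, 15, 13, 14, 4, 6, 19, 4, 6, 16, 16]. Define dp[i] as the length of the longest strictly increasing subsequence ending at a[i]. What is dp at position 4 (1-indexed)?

dp[i] = 1 + max{dp[j] : j<i, a[j]<a[i]} (or 1 if no such j):
i:      1  2  3  4  5  6  7  8  9 10 11
a[i]:  20 15 13 14  4  6 19  4  6 16 16
dp:     1  1  1  2  1  2  3  1  2  3  3
At index 4 the value is 2.

2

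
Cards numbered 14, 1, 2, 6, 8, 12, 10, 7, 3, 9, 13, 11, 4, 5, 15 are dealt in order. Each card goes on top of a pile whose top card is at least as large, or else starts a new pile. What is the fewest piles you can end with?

7

Place each on the leftmost legal pile:
14 → new pile 1 (tops now [14])
1 → pile 1 (tops now [1])
2 → new pile 2 (tops now [1, 2])
6 → new pile 3 (tops now [1, 2, 6])
8 → new pile 4 (tops now [1, 2, 6, 8])
12 → new pile 5 (tops now [1, 2, 6, 8, 12])
10 → pile 5 (tops now [1, 2, 6, 8, 10])
7 → pile 4 (tops now [1, 2, 6, 7, 10])
3 → pile 3 (tops now [1, 2, 3, 7, 10])
9 → pile 5 (tops now [1, 2, 3, 7, 9])
13 → new pile 6 (tops now [1, 2, 3, 7, 9, 13])
11 → pile 6 (tops now [1, 2, 3, 7, 9, 11])
4 → pile 4 (tops now [1, 2, 3, 4, 9, 11])
5 → pile 5 (tops now [1, 2, 3, 4, 5, 11])
15 → new pile 7 (tops now [1, 2, 3, 4, 5, 11, 15])
Seven piles.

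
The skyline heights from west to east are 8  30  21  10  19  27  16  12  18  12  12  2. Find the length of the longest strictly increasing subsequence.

Let dp[i] be the length of the longest such subsequence ending at index i:
i:      1  2  3  4  5  6  7  8  9 10 11 12
a[i]:   8 30 21 10 19 27 16 12 18 12 12  2
dp:     1  2  2  2  3  4  3  3  4  3  3  1
Maximum dp value is 4.

4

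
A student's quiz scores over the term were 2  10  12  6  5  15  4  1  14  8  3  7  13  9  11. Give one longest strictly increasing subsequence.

Patience tails give the LIS length; then backtrack through the dp parents:
2 → extends → [2]
10 → extends → [2, 10]
12 → extends → [2, 10, 12]
6 → replaces 10 → [2, 6, 12]
5 → replaces 6 → [2, 5, 12]
15 → extends → [2, 5, 12, 15]
4 → replaces 5 → [2, 4, 12, 15]
1 → replaces 2 → [1, 4, 12, 15]
14 → replaces 15 → [1, 4, 12, 14]
8 → replaces 12 → [1, 4, 8, 14]
3 → replaces 4 → [1, 3, 8, 14]
7 → replaces 8 → [1, 3, 7, 14]
13 → replaces 14 → [1, 3, 7, 13]
9 → replaces 13 → [1, 3, 7, 9]
11 → extends → [1, 3, 7, 9, 11]
Length 5; one witness is 2, 6, 8, 9, 11.

2, 6, 8, 9, 11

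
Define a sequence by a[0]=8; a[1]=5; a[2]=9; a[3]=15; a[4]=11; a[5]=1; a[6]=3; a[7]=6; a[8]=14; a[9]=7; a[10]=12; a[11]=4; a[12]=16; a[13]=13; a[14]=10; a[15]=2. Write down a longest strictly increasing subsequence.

1, 3, 6, 7, 12, 16

Patience tails give the LIS length; then backtrack through the dp parents:
8 → extends → [8]
5 → replaces 8 → [5]
9 → extends → [5, 9]
15 → extends → [5, 9, 15]
11 → replaces 15 → [5, 9, 11]
1 → replaces 5 → [1, 9, 11]
3 → replaces 9 → [1, 3, 11]
6 → replaces 11 → [1, 3, 6]
14 → extends → [1, 3, 6, 14]
7 → replaces 14 → [1, 3, 6, 7]
12 → extends → [1, 3, 6, 7, 12]
4 → replaces 6 → [1, 3, 4, 7, 12]
16 → extends → [1, 3, 4, 7, 12, 16]
13 → replaces 16 → [1, 3, 4, 7, 12, 13]
10 → replaces 12 → [1, 3, 4, 7, 10, 13]
2 → replaces 3 → [1, 2, 4, 7, 10, 13]
Length 6; one witness is 1, 3, 6, 7, 12, 16.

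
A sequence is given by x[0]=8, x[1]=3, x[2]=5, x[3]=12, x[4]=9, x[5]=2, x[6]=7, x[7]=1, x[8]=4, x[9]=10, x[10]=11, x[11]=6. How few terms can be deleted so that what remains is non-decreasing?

Fewest deletions = n − (longest non-decreasing subsequence).
Patience tails:
8 → extends → [8]
3 → replaces 8 → [3]
5 → extends → [3, 5]
12 → extends → [3, 5, 12]
9 → replaces 12 → [3, 5, 9]
2 → replaces 3 → [2, 5, 9]
7 → replaces 9 → [2, 5, 7]
1 → replaces 2 → [1, 5, 7]
4 → replaces 5 → [1, 4, 7]
10 → extends → [1, 4, 7, 10]
11 → extends → [1, 4, 7, 10, 11]
6 → replaces 7 → [1, 4, 6, 10, 11]
Longest non-decreasing subsequence has length 5, so deletions = 12 − 5 = 7.

7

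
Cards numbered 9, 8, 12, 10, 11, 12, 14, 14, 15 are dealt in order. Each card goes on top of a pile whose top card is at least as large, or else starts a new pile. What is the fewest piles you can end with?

6

The minimum number of non-increasing subsequences covering a sequence equals the length of its longest strictly increasing subsequence.
LIS length is 6 (e.g. 9, 10, 11, 12, 14, 15), so 6 piles are needed.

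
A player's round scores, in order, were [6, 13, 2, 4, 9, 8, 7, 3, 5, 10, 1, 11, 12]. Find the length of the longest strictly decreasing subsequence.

Let dp[i] be the longest strictly decreasing subsequence ending at i:
i:      1  2  3  4  5  6  7  8  9 10 11 12 13
a[i]:   6 13  2  4  9  8  7  3  5 10  1 11 12
dp:     1  1  2  2  2  3  4  5  5  2  6  2  2
Maximum is 6.

6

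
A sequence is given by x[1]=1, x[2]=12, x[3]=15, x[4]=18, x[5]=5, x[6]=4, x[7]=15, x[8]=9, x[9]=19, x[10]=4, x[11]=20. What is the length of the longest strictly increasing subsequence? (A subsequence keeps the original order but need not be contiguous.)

Track the smallest tail for each achievable length (strict):
1 → extends → [1]
12 → extends → [1, 12]
15 → extends → [1, 12, 15]
18 → extends → [1, 12, 15, 18]
5 → replaces 12 → [1, 5, 15, 18]
4 → replaces 5 → [1, 4, 15, 18]
15 → already a tail → [1, 4, 15, 18]
9 → replaces 15 → [1, 4, 9, 18]
19 → extends → [1, 4, 9, 18, 19]
4 → already a tail → [1, 4, 9, 18, 19]
20 → extends → [1, 4, 9, 18, 19, 20]
Six tails, so the longest strictly increasing subsequence has length 6 (e.g. 1, 12, 15, 18, 19, 20).

6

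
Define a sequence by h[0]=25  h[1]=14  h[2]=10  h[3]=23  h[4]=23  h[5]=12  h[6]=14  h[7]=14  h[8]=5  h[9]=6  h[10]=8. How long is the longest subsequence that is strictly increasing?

Let dp[i] be the length of the longest such subsequence ending at index i:
i:      0  1  2  3  4  5  6  7  8  9 10
h[i]:  25 14 10 23 23 12 14 14  5  6  8
dp:     1  1  1  2  2  2  3  3  1  2  3
Maximum dp value is 3.

3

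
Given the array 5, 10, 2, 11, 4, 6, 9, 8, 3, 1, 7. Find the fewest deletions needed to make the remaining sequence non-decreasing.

Fewest deletions = n − (longest non-decreasing subsequence).
i:      1  2  3  4  5  6  7  8  9 10 11
a[i]:   5 10  2 11  4  6  9  8  3  1  7
dp:     1  2  1  3  2  3  4  4  2  1  4
max dp = 4, so deletions = 11 − 4 = 7.

7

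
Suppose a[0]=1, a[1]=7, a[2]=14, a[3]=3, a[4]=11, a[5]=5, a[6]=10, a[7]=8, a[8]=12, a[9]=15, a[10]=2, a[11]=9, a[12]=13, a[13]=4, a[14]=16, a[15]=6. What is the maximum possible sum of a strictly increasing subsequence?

62

Let S[i] be the best sum of a strictly increasing subsequence ending at i:
i:      0  1  2  3  4  5  6  7  8  9 10 11 12 13 14 15
a[i]:   1  7 14  3 11  5 10  8 12 15  2  9 13  4 16  6
S:      1  8 22  4 19  9 19 17 31 46  3 26 44  8 62 15
Maximum is 62 (e.g. 1 + 3 + 5 + 10 + 12 + 15 + 16).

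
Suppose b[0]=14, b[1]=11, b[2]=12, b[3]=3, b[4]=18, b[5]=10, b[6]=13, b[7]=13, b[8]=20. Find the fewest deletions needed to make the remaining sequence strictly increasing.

Fewest deletions = n − (longest strictly increasing subsequence).
i:      0  1  2  3  4  5  6  7  8
b[i]:  14 11 12  3 18 10 13 13 20
dp:     1  1  2  1  3  2  3  3  4
max dp = 4, so deletions = 9 − 4 = 5.

5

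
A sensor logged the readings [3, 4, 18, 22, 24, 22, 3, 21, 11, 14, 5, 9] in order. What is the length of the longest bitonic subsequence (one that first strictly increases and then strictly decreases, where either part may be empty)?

9

inc[i] = longest strictly increasing subsequence ending at i; dec[i] = longest strictly decreasing subsequence starting at i:
i:      1  2  3  4  5  6  7  8  9 10 11 12
a[i]:   3  4 18 22 24 22  3 21 11 14  5  9
inc:    1  2  3  4  5  4  1  4  3  4  3  4
dec:    1  2  3  4  5  4  1  3  2  2  1  1
Best peak at i=5 (value 24): inc=5, dec=5, length 5+5−1 = 9.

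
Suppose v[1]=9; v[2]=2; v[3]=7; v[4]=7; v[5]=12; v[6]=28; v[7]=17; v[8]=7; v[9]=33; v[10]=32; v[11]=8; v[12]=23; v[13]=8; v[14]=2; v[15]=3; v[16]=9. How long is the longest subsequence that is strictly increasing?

5

Let dp[i] be the length of the longest such subsequence ending at index i:
i:      1  2  3  4  5  6  7  8  9 10 11 12 13 14 15 16
v[i]:   9  2  7  7 12 28 17  7 33 32  8 23  8  2  3  9
dp:     1  1  2  2  3  4  4  2  5  5  3  5  3  1  2  4
Maximum dp value is 5.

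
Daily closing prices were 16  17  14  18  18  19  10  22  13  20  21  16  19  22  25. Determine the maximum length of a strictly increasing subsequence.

8

Let dp[i] be the length of the longest such subsequence ending at index i:
i:      1  2  3  4  5  6  7  8  9 10 11 12 13 14 15
a[i]:  16 17 14 18 18 19 10 22 13 20 21 16 19 22 25
dp:     1  2  1  3  3  4  1  5  2  5  6  3  4  7  8
Maximum dp value is 8.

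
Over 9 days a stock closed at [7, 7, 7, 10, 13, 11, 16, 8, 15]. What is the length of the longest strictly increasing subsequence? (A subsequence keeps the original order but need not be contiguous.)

4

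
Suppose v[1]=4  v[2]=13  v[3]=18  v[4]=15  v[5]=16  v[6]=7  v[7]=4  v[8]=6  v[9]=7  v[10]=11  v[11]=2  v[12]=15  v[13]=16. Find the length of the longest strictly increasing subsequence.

6

Track the smallest tail for each achievable length (strict):
4 → extends → [4]
13 → extends → [4, 13]
18 → extends → [4, 13, 18]
15 → replaces 18 → [4, 13, 15]
16 → extends → [4, 13, 15, 16]
7 → replaces 13 → [4, 7, 15, 16]
4 → already a tail → [4, 7, 15, 16]
6 → replaces 7 → [4, 6, 15, 16]
7 → replaces 15 → [4, 6, 7, 16]
11 → replaces 16 → [4, 6, 7, 11]
2 → replaces 4 → [2, 6, 7, 11]
15 → extends → [2, 6, 7, 11, 15]
16 → extends → [2, 6, 7, 11, 15, 16]
Six tails, so the longest strictly increasing subsequence has length 6 (e.g. 4, 6, 7, 11, 15, 16).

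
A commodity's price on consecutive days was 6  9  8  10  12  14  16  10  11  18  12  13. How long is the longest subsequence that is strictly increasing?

7

Let dp[i] be the length of the longest such subsequence ending at index i:
i:      1  2  3  4  5  6  7  8  9 10 11 12
a[i]:   6  9  8 10 12 14 16 10 11 18 12 13
dp:     1  2  2  3  4  5  6  3  4  7  5  6
Maximum dp value is 7.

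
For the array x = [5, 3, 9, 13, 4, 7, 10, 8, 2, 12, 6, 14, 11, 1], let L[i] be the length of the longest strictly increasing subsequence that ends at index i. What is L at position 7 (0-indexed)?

4

dp[i] = 1 + max{dp[j] : j<i, x[j]<x[i]} (or 1 if no such j):
i:      0  1  2  3  4  5  6  7  8  9 10 11 12 13
x[i]:   5  3  9 13  4  7 10  8  2 12  6 14 11  1
dp:     1  1  2  3  2  3  4  4  1  5  3  6  5  1
At index 7 the value is 4.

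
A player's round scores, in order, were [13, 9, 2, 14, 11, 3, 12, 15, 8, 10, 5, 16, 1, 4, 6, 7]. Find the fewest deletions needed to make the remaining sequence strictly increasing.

11

Fewest deletions = n − (longest strictly increasing subsequence).
Patience tails:
13 → extends → [13]
9 → replaces 13 → [9]
2 → replaces 9 → [2]
14 → extends → [2, 14]
11 → replaces 14 → [2, 11]
3 → replaces 11 → [2, 3]
12 → extends → [2, 3, 12]
15 → extends → [2, 3, 12, 15]
8 → replaces 12 → [2, 3, 8, 15]
10 → replaces 15 → [2, 3, 8, 10]
5 → replaces 8 → [2, 3, 5, 10]
16 → extends → [2, 3, 5, 10, 16]
1 → replaces 2 → [1, 3, 5, 10, 16]
4 → replaces 5 → [1, 3, 4, 10, 16]
6 → replaces 10 → [1, 3, 4, 6, 16]
7 → replaces 16 → [1, 3, 4, 6, 7]
Longest strictly increasing subsequence has length 5, so deletions = 16 − 5 = 11.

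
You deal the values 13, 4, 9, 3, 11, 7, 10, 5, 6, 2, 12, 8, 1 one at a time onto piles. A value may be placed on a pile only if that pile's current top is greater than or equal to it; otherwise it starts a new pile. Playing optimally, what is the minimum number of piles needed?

Place each on the leftmost legal pile:
13 → new pile 1 (tops now [13])
4 → pile 1 (tops now [4])
9 → new pile 2 (tops now [4, 9])
3 → pile 1 (tops now [3, 9])
11 → new pile 3 (tops now [3, 9, 11])
7 → pile 2 (tops now [3, 7, 11])
10 → pile 3 (tops now [3, 7, 10])
5 → pile 2 (tops now [3, 5, 10])
6 → pile 3 (tops now [3, 5, 6])
2 → pile 1 (tops now [2, 5, 6])
12 → new pile 4 (tops now [2, 5, 6, 12])
8 → pile 4 (tops now [2, 5, 6, 8])
1 → pile 1 (tops now [1, 5, 6, 8])
Four piles.

4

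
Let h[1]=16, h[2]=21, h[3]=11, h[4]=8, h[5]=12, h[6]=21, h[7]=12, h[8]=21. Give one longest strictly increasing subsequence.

Patience tails give the LIS length; then backtrack through the dp parents:
16 → extends → [16]
21 → extends → [16, 21]
11 → replaces 16 → [11, 21]
8 → replaces 11 → [8, 21]
12 → replaces 21 → [8, 12]
21 → extends → [8, 12, 21]
12 → already a tail → [8, 12, 21]
21 → already a tail → [8, 12, 21]
Length 3; one witness is 11, 12, 21.

11, 12, 21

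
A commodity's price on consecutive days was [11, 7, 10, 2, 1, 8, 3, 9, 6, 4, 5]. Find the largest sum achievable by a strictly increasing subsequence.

24

Let S[i] be the best sum of a strictly increasing subsequence ending at i:
i:      1  2  3  4  5  6  7  8  9 10 11
a[i]:  11  7 10  2  1  8  3  9  6  4  5
S:     11  7 17  2  1 15  5 24 11  9 14
Maximum is 24 (e.g. 7 + 8 + 9).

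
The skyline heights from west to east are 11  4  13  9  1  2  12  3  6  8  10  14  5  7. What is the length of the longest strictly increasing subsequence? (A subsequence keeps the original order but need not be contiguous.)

7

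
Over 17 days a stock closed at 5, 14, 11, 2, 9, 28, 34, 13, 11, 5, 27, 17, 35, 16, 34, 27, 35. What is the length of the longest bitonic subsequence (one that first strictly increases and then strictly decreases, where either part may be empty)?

7

inc[i] = longest strictly increasing subsequence ending at i; dec[i] = longest strictly decreasing subsequence starting at i:
i:      1  2  3  4  5  6  7  8  9 10 11 12 13 14 15 16 17
a[i]:   5 14 11  2  9 28 34 13 11  5 27 17 35 16 34 27 35
inc:    1  2  2  1  2  3  4  3  3  2  4  4  5  4  5  5  6
dec:    2  4  3  1  2  4  4  3  2  1  3  2  3  1  2  1  1
Best peak at i=7 (value 34): inc=4, dec=4, length 4+4−1 = 7.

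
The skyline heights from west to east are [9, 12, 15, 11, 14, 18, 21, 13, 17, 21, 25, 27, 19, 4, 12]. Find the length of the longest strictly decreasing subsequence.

Let dp[i] be the longest strictly decreasing subsequence ending at i:
i:      1  2  3  4  5  6  7  8  9 10 11 12 13 14 15
a[i]:   9 12 15 11 14 18 21 13 17 21 25 27 19  4 12
dp:     1  1  1  2  2  1  1  3  2  1  1  1  2  4  4
Maximum is 4.

4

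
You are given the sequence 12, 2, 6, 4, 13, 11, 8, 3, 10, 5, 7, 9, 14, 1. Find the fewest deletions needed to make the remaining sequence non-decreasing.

8

Fewest deletions = n − (longest non-decreasing subsequence).
i:      1  2  3  4  5  6  7  8  9 10 11 12 13 14
a[i]:  12  2  6  4 13 11  8  3 10  5  7  9 14  1
dp:     1  1  2  2  3  3  3  2  4  3  4  5  6  1
max dp = 6, so deletions = 14 − 6 = 8.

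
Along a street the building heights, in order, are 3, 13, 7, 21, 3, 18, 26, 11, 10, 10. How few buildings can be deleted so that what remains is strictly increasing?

Fewest deletions = n − (longest strictly increasing subsequence).
i:      1  2  3  4  5  6  7  8  9 10
a[i]:   3 13  7 21  3 18 26 11 10 10
dp:     1  2  2  3  1  3  4  3  3  3
max dp = 4, so deletions = 10 − 4 = 6.

6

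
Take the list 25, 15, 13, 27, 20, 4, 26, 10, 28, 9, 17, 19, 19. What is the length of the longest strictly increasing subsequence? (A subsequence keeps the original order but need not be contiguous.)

Track the smallest tail for each achievable length (strict):
25 → extends → [25]
15 → replaces 25 → [15]
13 → replaces 15 → [13]
27 → extends → [13, 27]
20 → replaces 27 → [13, 20]
4 → replaces 13 → [4, 20]
26 → extends → [4, 20, 26]
10 → replaces 20 → [4, 10, 26]
28 → extends → [4, 10, 26, 28]
9 → replaces 10 → [4, 9, 26, 28]
17 → replaces 26 → [4, 9, 17, 28]
19 → replaces 28 → [4, 9, 17, 19]
19 → already a tail → [4, 9, 17, 19]
Four tails, so the longest strictly increasing subsequence has length 4 (e.g. 15, 20, 26, 28).

4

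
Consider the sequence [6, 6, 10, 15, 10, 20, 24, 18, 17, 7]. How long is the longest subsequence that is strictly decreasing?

4

Negate each value so 'decreasing' becomes 'increasing', then run patience tails on the negated sequence:
-6 → extends → [-6]
-6 → already a tail → [-6]
-10 → replaces -6 → [-10]
-15 → replaces -10 → [-15]
-10 → extends → [-15, -10]
-20 → replaces -15 → [-20, -10]
-24 → replaces -20 → [-24, -10]
-18 → replaces -10 → [-24, -18]
-17 → extends → [-24, -18, -17]
-7 → extends → [-24, -18, -17, -7]
Four tails, so the longest strictly decreasing subsequence of the original has length 4.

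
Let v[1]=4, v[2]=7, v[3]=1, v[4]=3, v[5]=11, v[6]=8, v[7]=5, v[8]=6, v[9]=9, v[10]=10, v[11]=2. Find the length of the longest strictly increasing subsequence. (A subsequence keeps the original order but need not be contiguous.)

6

Let dp[i] be the length of the longest such subsequence ending at index i:
i:      1  2  3  4  5  6  7  8  9 10 11
v[i]:   4  7  1  3 11  8  5  6  9 10  2
dp:     1  2  1  2  3  3  3  4  5  6  2
Maximum dp value is 6.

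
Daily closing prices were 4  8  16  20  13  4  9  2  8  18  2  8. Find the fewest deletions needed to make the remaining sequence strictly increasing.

Fewest deletions = n − (longest strictly increasing subsequence).
i:      1  2  3  4  5  6  7  8  9 10 11 12
a[i]:   4  8 16 20 13  4  9  2  8 18  2  8
dp:     1  2  3  4  3  1  3  1  2  4  1  2
max dp = 4, so deletions = 12 − 4 = 8.

8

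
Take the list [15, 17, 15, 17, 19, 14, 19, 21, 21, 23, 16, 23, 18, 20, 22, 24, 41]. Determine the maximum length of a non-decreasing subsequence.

11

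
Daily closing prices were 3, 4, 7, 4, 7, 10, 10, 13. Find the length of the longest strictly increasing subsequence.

5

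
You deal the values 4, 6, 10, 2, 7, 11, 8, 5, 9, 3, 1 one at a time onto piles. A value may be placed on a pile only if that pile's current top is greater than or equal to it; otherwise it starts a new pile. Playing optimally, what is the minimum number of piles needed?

Place each on the leftmost legal pile:
4 → new pile 1 (tops now [4])
6 → new pile 2 (tops now [4, 6])
10 → new pile 3 (tops now [4, 6, 10])
2 → pile 1 (tops now [2, 6, 10])
7 → pile 3 (tops now [2, 6, 7])
11 → new pile 4 (tops now [2, 6, 7, 11])
8 → pile 4 (tops now [2, 6, 7, 8])
5 → pile 2 (tops now [2, 5, 7, 8])
9 → new pile 5 (tops now [2, 5, 7, 8, 9])
3 → pile 2 (tops now [2, 3, 7, 8, 9])
1 → pile 1 (tops now [1, 3, 7, 8, 9])
Five piles.

5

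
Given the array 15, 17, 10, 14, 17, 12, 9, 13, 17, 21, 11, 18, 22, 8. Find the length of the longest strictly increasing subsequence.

Track the smallest tail for each achievable length (strict):
15 → extends → [15]
17 → extends → [15, 17]
10 → replaces 15 → [10, 17]
14 → replaces 17 → [10, 14]
17 → extends → [10, 14, 17]
12 → replaces 14 → [10, 12, 17]
9 → replaces 10 → [9, 12, 17]
13 → replaces 17 → [9, 12, 13]
17 → extends → [9, 12, 13, 17]
21 → extends → [9, 12, 13, 17, 21]
11 → replaces 12 → [9, 11, 13, 17, 21]
18 → replaces 21 → [9, 11, 13, 17, 18]
22 → extends → [9, 11, 13, 17, 18, 22]
8 → replaces 9 → [8, 11, 13, 17, 18, 22]
Six tails, so the longest strictly increasing subsequence has length 6 (e.g. 10, 12, 13, 17, 21, 22).

6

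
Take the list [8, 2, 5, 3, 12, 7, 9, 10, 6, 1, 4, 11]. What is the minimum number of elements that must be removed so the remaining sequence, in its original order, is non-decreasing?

6

Fewest deletions = n − (longest non-decreasing subsequence).
Patience tails:
8 → extends → [8]
2 → replaces 8 → [2]
5 → extends → [2, 5]
3 → replaces 5 → [2, 3]
12 → extends → [2, 3, 12]
7 → replaces 12 → [2, 3, 7]
9 → extends → [2, 3, 7, 9]
10 → extends → [2, 3, 7, 9, 10]
6 → replaces 7 → [2, 3, 6, 9, 10]
1 → replaces 2 → [1, 3, 6, 9, 10]
4 → replaces 6 → [1, 3, 4, 9, 10]
11 → extends → [1, 3, 4, 9, 10, 11]
Longest non-decreasing subsequence has length 6, so deletions = 12 − 6 = 6.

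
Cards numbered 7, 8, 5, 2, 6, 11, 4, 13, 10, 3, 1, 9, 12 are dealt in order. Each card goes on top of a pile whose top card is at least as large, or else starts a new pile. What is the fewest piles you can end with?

4

Place each on the leftmost legal pile:
7 → new pile 1 (tops now [7])
8 → new pile 2 (tops now [7, 8])
5 → pile 1 (tops now [5, 8])
2 → pile 1 (tops now [2, 8])
6 → pile 2 (tops now [2, 6])
11 → new pile 3 (tops now [2, 6, 11])
4 → pile 2 (tops now [2, 4, 11])
13 → new pile 4 (tops now [2, 4, 11, 13])
10 → pile 3 (tops now [2, 4, 10, 13])
3 → pile 2 (tops now [2, 3, 10, 13])
1 → pile 1 (tops now [1, 3, 10, 13])
9 → pile 3 (tops now [1, 3, 9, 13])
12 → pile 4 (tops now [1, 3, 9, 12])
Four piles.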